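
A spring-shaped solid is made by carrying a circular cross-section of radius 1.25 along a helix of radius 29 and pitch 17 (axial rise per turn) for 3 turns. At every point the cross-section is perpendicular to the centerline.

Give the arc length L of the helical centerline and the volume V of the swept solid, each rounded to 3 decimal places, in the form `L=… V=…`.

L=549.011 V=2694.952

2πR = 2π·29 = 182.212374
per-turn = √(182.212374² + 17²) = √(33201.3492 + 289) = √33490.3492 = 183.003686
L = 3 × 183.003686 = 549.011059
V = π·1.25² × L = 4.908739 × 549.011059 = 2694.951734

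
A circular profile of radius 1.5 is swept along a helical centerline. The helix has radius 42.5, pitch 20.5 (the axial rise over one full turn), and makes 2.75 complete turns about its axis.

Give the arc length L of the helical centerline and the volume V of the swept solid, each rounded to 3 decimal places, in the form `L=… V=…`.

2πR = 2π·42.5 = 267.035376
per-turn = √(267.035376² + 20.5²) = √(71307.8918 + 420.25) = √71728.1418 = 267.821100
L = 2.75 × 267.821100 = 736.508026
V = π·1.5² × L = 7.068583 × 736.508026 = 5206.068458

L=736.508 V=5206.068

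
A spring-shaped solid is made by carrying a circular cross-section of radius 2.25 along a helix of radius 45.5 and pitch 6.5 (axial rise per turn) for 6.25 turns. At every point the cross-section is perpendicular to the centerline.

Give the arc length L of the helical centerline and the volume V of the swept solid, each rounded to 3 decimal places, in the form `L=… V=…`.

L=1787.243 V=28424.865

2πR = 2π·45.5 = 285.884931
per-turn = √(285.884931² + 6.5²) = √(81730.1940 + 42.25) = √81772.4440 = 285.958815
L = 6.25 × 285.958815 = 1787.242596
V = π·2.25² × L = 15.904313 × 1787.242596 = 28424.865306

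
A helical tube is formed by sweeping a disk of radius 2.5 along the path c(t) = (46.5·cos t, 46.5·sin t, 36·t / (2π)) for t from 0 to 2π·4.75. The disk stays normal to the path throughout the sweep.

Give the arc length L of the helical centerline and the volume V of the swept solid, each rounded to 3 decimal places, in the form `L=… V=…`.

2πR = 2π·46.5 = 292.168117
per-turn = √(292.168117² + 36²) = √(85362.2085 + 1296) = √86658.2085 = 294.377663
L = 4.75 × 294.377663 = 1398.293899
V = π·2.5² × L = 19.634954 × 1398.293899 = 27455.436508

L=1398.294 V=27455.437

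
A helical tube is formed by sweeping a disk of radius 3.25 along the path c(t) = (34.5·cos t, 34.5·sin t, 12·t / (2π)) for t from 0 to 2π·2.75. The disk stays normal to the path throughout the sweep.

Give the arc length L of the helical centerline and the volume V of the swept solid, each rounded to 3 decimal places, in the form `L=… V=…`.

2πR = 2π·34.5 = 216.769893
per-turn = √(216.769893² + 12²) = √(46989.1866 + 144) = √47133.1866 = 217.101788
L = 2.75 × 217.101788 = 597.029918
V = π·3.25² × L = 33.183072 × 597.029918 = 19811.287005

L=597.030 V=19811.287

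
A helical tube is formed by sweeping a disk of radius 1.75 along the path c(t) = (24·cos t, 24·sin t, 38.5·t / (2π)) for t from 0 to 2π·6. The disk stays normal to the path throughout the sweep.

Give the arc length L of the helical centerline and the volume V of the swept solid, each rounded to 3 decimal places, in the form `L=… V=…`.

L=933.802 V=8984.224

2πR = 2π·24 = 150.796447
per-turn = √(150.796447² + 38.5²) = √(22739.5685 + 1482.25) = √24221.8185 = 155.633604
L = 6 × 155.633604 = 933.801621
V = π·1.75² × L = 9.621128 × 933.801621 = 8984.224457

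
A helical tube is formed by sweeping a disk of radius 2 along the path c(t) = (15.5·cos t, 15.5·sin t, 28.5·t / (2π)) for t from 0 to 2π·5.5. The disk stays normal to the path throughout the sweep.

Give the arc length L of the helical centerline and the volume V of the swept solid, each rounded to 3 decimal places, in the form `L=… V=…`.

L=558.106 V=7013.368

2πR = 2π·15.5 = 97.389372
per-turn = √(97.389372² + 28.5²) = √(9484.6898 + 812.25) = √10296.9398 = 101.473838
L = 5.5 × 101.473838 = 558.106110
V = π·2² × L = 12.566371 × 558.106110 = 7013.368218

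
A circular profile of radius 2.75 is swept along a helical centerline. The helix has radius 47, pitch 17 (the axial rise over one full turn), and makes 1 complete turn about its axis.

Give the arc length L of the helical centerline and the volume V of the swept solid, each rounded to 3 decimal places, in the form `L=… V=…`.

2πR = 2π·47 = 295.309709
per-turn = √(295.309709² + 17²) = √(87207.8245 + 289) = √87496.8245 = 295.798622
L = 1 × 295.798622 = 295.798622
V = π·2.75² × L = 23.758294 × 295.798622 = 7027.670746

L=295.799 V=7027.671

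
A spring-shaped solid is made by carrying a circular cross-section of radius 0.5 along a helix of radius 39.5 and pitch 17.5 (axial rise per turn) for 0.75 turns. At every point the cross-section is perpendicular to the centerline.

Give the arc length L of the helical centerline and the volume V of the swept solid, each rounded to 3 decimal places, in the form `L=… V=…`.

2πR = 2π·39.5 = 248.185820
per-turn = √(248.185820² + 17.5²) = √(61596.2011 + 306.25) = √61902.4511 = 248.802032
L = 0.75 × 248.802032 = 186.601524
V = π·0.5² × L = 0.785398 × 186.601524 = 146.556494

L=186.602 V=146.556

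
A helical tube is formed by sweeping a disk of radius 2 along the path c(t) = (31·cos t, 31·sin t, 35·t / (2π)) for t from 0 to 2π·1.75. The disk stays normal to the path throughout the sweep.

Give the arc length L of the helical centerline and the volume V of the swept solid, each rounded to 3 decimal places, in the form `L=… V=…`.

L=346.322 V=4352.012

2πR = 2π·31 = 194.778745
per-turn = √(194.778745² + 35²) = √(37938.7593 + 1225) = √39163.7593 = 197.898356
L = 1.75 × 197.898356 = 346.322123
V = π·2² × L = 12.566371 × 346.322123 = 4352.012150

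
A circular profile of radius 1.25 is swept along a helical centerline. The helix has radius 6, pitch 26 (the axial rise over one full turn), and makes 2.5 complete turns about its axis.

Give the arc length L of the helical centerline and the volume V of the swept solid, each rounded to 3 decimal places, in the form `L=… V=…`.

2πR = 2π·6 = 37.699112
per-turn = √(37.699112² + 26²) = √(1421.2230 + 676) = √2097.2230 = 45.795448
L = 2.5 × 45.795448 = 114.488619
V = π·1.25² × L = 4.908739 × 114.488619 = 561.994696

L=114.489 V=561.995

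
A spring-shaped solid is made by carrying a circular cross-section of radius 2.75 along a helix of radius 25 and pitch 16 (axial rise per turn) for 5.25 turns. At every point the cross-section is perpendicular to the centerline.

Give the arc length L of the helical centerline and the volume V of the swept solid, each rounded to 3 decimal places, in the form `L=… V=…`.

2πR = 2π·25 = 157.079633
per-turn = √(157.079633² + 16²) = √(24674.0110 + 256) = √24930.0110 = 157.892403
L = 5.25 × 157.892403 = 828.935117
V = π·2.75² × L = 23.758294 × 828.935117 = 19694.084585

L=828.935 V=19694.085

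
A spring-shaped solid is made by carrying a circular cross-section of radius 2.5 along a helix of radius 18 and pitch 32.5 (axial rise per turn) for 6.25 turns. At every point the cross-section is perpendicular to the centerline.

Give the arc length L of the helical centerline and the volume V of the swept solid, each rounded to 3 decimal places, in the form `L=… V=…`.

L=735.465 V=14440.818

2πR = 2π·18 = 113.097336
per-turn = √(113.097336² + 32.5²) = √(12791.0073 + 1056.25) = √13847.2573 = 117.674370
L = 6.25 × 117.674370 = 735.464811
V = π·2.5² × L = 19.634954 × 735.464811 = 14440.817798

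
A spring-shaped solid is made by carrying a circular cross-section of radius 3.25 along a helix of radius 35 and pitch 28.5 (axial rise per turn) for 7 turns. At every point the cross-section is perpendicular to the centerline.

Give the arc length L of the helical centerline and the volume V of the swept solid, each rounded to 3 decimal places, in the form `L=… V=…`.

L=1552.254 V=51508.555

2πR = 2π·35 = 219.911486
per-turn = √(219.911486² + 28.5²) = √(48361.0616 + 812.25) = √49173.3116 = 221.750562
L = 7 × 221.750562 = 1552.253931
V = π·3.25² × L = 33.183072 × 1552.253931 = 51508.554585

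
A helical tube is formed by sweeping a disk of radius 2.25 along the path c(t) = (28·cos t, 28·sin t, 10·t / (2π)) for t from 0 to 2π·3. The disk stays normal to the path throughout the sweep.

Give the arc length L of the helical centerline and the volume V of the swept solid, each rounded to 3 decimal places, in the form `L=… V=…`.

L=528.639 V=8407.648

2πR = 2π·28 = 175.929189
per-turn = √(175.929189² + 10²) = √(30951.0794 + 100) = √31051.0794 = 176.213165
L = 3 × 176.213165 = 528.639494
V = π·2.25² × L = 15.904313 × 528.639494 = 8407.647876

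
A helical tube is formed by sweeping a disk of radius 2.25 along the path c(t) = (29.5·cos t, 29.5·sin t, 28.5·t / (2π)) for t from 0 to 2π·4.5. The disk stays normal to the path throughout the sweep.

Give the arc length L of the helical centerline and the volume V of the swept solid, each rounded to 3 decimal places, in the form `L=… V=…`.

L=843.895 V=13421.572

2πR = 2π·29.5 = 185.353967
per-turn = √(185.353967² + 28.5²) = √(34356.0929 + 812.25) = √35168.3429 = 187.532245
L = 4.5 × 187.532245 = 843.895103
V = π·2.25² × L = 15.904313 × 843.895103 = 13421.571689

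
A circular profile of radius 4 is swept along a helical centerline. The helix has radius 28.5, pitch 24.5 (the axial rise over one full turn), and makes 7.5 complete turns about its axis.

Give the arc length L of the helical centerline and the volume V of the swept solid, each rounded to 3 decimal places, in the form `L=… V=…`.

L=1355.543 V=68137.007

2πR = 2π·28.5 = 179.070781
per-turn = √(179.070781² + 24.5²) = √(32066.3447 + 600.25) = √32666.5947 = 180.739024
L = 7.5 × 180.739024 = 1355.542678
V = π·4² × L = 50.265482 × 1355.542678 = 68137.006700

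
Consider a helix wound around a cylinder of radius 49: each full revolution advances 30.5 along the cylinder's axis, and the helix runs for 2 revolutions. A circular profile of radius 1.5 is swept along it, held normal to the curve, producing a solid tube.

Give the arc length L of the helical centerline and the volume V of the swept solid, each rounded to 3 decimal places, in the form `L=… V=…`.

2πR = 2π·49 = 307.876080
per-turn = √(307.876080² + 30.5²) = √(94787.6807 + 930.25) = √95717.9307 = 309.383145
L = 2 × 309.383145 = 618.766291
V = π·1.5² × L = 7.068583 × 618.766291 = 4373.801176

L=618.766 V=4373.801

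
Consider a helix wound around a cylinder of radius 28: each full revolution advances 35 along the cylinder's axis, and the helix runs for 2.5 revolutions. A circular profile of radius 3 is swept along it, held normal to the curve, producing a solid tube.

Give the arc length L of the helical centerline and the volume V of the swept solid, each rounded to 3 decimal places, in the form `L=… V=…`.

2πR = 2π·28 = 175.929189
per-turn = √(175.929189² + 35²) = √(30951.0794 + 1225) = √32176.0794 = 179.376920
L = 2.5 × 179.376920 = 448.442300
V = π·3² × L = 28.274334 × 448.442300 = 12679.407312

L=448.442 V=12679.407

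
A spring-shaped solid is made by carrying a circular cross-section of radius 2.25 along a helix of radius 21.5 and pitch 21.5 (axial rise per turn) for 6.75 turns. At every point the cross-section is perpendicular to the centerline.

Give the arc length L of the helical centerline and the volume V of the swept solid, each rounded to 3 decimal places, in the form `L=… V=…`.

2πR = 2π·21.5 = 135.088484
per-turn = √(135.088484² + 21.5²) = √(18248.8985 + 462.25) = √18711.1485 = 136.788700
L = 6.75 × 136.788700 = 923.323727
V = π·2.25² × L = 15.904313 × 923.323727 = 14684.829381

L=923.324 V=14684.829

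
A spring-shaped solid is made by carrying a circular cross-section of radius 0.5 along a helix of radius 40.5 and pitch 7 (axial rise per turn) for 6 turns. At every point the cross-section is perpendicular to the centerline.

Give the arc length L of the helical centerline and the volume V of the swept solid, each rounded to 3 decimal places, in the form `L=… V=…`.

L=1527.392 V=1199.611

2πR = 2π·40.5 = 254.469005
per-turn = √(254.469005² + 7²) = √(64754.4745 + 49) = √64803.4745 = 254.565266
L = 6 × 254.565266 = 1527.391594
V = π·0.5² × L = 0.785398 × 1527.391594 = 1199.610553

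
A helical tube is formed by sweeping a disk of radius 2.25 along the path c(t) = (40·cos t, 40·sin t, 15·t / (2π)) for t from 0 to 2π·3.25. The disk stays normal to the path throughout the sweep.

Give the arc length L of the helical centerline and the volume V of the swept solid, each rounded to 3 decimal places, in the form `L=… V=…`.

2πR = 2π·40 = 251.327412
per-turn = √(251.327412² + 15²) = √(63165.4682 + 225) = √63390.4682 = 251.774638
L = 3.25 × 251.774638 = 818.267572
V = π·2.25² × L = 15.904313 × 818.267572 = 13013.983432

L=818.268 V=13013.983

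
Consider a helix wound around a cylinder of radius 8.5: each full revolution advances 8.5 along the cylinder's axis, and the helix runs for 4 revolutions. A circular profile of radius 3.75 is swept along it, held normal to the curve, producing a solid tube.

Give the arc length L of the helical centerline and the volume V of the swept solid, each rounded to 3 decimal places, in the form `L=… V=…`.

2πR = 2π·8.5 = 53.407075
per-turn = √(53.407075² + 8.5²) = √(2852.3157 + 72.25) = √2924.5657 = 54.079254
L = 4 × 54.079254 = 216.317014
V = π·3.75² × L = 44.178647 × 216.317014 = 9556.592956

L=216.317 V=9556.593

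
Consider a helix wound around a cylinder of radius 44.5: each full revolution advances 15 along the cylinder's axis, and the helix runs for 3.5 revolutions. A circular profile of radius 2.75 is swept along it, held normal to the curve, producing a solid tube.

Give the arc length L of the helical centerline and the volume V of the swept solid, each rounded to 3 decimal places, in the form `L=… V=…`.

2πR = 2π·44.5 = 279.601746
per-turn = √(279.601746² + 15²) = √(78177.1365 + 225) = √78402.1365 = 280.003815
L = 3.5 × 280.003815 = 980.013353
V = π·2.75² × L = 23.758294 × 980.013353 = 23283.445793

L=980.013 V=23283.446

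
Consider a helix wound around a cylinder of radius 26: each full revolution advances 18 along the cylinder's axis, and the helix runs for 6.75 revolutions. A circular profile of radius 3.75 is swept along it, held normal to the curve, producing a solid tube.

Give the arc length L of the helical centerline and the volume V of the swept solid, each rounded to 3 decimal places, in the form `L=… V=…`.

2πR = 2π·26 = 163.362818
per-turn = √(163.362818² + 18²) = √(26687.4103 + 324) = √27011.4103 = 164.351484
L = 6.75 × 164.351484 = 1109.372517
V = π·3.75² × L = 44.178647 × 1109.372517 = 49010.576484

L=1109.373 V=49010.576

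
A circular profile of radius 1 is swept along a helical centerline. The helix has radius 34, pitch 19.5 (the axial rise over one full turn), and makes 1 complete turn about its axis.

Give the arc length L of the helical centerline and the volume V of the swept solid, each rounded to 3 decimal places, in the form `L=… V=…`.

L=214.516 V=673.923

2πR = 2π·34 = 213.628300
per-turn = √(213.628300² + 19.5²) = √(45637.0508 + 380.25) = √46017.3008 = 214.516435
L = 1 × 214.516435 = 214.516435
V = π·1² × L = 3.141593 × 214.516435 = 673.923255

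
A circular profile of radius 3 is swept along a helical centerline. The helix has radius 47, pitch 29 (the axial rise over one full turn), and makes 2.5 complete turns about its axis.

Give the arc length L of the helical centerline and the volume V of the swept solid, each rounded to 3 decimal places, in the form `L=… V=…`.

L=741.826 V=20974.623

2πR = 2π·47 = 295.309709
per-turn = √(295.309709² + 29²) = √(87207.8245 + 841) = √88048.8245 = 296.730222
L = 2.5 × 296.730222 = 741.825554
V = π·3² × L = 28.274334 × 741.825554 = 20974.623405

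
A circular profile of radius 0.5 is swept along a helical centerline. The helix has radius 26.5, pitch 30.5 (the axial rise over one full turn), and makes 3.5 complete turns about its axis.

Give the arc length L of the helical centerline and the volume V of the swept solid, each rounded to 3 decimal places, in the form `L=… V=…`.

2πR = 2π·26.5 = 166.504411
per-turn = √(166.504411² + 30.5²) = √(27723.7188 + 930.25) = √28653.9688 = 169.274832
L = 3.5 × 169.274832 = 592.461912
V = π·0.5² × L = 0.785398 × 592.461912 = 465.318498

L=592.462 V=465.318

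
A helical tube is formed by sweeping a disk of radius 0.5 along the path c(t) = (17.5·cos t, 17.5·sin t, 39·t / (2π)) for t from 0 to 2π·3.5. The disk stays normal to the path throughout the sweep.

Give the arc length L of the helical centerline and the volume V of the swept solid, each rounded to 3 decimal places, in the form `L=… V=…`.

L=408.336 V=320.706

2πR = 2π·17.5 = 109.955743
per-turn = √(109.955743² + 39²) = √(12090.2654 + 1521) = √13611.2654 = 116.667328
L = 3.5 × 116.667328 = 408.335648
V = π·0.5² × L = 0.785398 × 408.335648 = 320.706068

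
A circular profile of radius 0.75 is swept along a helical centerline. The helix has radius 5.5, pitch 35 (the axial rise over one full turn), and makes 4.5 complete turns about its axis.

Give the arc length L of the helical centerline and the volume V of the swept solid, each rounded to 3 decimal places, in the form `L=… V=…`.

2πR = 2π·5.5 = 34.557519
per-turn = √(34.557519² + 35²) = √(1194.2221 + 1225) = √2419.2221 = 49.185589
L = 4.5 × 49.185589 = 221.335149
V = π·0.75² × L = 1.767146 × 221.335149 = 391.131494

L=221.335 V=391.131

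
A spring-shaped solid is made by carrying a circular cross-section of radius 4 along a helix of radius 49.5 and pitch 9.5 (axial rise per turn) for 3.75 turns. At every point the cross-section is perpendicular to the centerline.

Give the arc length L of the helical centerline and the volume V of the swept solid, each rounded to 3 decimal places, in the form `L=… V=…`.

L=1166.860 V=58652.792

2πR = 2π·49.5 = 311.017673
per-turn = √(311.017673² + 9.5²) = √(96731.9927 + 90.25) = √96822.2427 = 311.162727
L = 3.75 × 311.162727 = 1166.860227
V = π·4² × L = 50.265482 × 1166.860227 = 58652.792251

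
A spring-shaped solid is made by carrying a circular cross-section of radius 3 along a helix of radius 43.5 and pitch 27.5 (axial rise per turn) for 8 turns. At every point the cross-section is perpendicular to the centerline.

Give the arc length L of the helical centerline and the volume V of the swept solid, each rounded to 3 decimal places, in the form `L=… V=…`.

L=2197.588 V=62135.345

2πR = 2π·43.5 = 273.318561
per-turn = √(273.318561² + 27.5²) = √(74703.0357 + 756.25) = √75459.2857 = 274.698536
L = 8 × 274.698536 = 2197.588288
V = π·3² × L = 28.274334 × 2197.588288 = 62135.345004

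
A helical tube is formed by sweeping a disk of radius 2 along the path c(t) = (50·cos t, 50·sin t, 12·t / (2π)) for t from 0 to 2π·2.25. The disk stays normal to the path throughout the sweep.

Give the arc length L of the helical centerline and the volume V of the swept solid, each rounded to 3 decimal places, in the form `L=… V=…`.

2πR = 2π·50 = 314.159265
per-turn = √(314.159265² + 12²) = √(98696.0440 + 144) = √98840.0440 = 314.388365
L = 2.25 × 314.388365 = 707.373821
V = π·2² × L = 12.566371 × 707.373821 = 8889.121599

L=707.374 V=8889.122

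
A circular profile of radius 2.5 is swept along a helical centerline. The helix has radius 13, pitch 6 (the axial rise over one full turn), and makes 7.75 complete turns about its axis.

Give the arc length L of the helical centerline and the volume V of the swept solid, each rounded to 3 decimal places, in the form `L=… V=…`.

2πR = 2π·13 = 81.681409
per-turn = √(81.681409² + 6²) = √(6671.8526 + 36) = √6707.8526 = 81.901481
L = 7.75 × 81.901481 = 634.736477
V = π·2.5² × L = 19.634954 × 634.736477 = 12463.021583

L=634.736 V=12463.022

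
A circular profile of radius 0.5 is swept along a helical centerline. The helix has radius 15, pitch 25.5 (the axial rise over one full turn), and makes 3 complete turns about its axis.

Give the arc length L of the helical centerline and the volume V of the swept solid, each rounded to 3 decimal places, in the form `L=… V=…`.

L=292.910 V=230.051

2πR = 2π·15 = 94.247780
per-turn = √(94.247780² + 25.5²) = √(8882.6440 + 650.25) = √9532.8940 = 97.636540
L = 3 × 97.636540 = 292.909620
V = π·0.5² × L = 0.785398 × 292.909620 = 230.050678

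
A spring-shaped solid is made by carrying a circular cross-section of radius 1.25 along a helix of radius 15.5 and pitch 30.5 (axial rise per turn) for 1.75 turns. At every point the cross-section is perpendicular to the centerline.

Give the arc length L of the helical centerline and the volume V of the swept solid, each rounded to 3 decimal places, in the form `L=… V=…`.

L=178.594 V=876.670

2πR = 2π·15.5 = 97.389372
per-turn = √(97.389372² + 30.5²) = √(9484.6898 + 930.25) = √10414.9398 = 102.053613
L = 1.75 × 102.053613 = 178.593822
V = π·1.25² × L = 4.908739 × 178.593822 = 876.670373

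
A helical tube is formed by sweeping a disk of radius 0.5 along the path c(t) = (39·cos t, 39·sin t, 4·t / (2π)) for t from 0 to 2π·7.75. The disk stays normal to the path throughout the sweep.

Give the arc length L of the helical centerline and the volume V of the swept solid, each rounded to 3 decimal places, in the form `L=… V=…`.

L=1899.346 V=1491.743

2πR = 2π·39 = 245.044227
per-turn = √(245.044227² + 4²) = √(60046.6732 + 16) = √60062.6732 = 245.076872
L = 7.75 × 245.076872 = 1899.345758
V = π·0.5² × L = 0.785398 × 1899.345758 = 1491.742670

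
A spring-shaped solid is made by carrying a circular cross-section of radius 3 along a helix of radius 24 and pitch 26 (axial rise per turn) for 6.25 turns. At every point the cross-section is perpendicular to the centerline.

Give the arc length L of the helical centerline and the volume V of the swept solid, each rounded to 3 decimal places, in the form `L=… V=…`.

2πR = 2π·24 = 150.796447
per-turn = √(150.796447² + 26²) = √(22739.5685 + 676) = √23415.5685 = 153.021464
L = 6.25 × 153.021464 = 956.384152
V = π·3² × L = 28.274334 × 956.384152 = 27041.124832

L=956.384 V=27041.125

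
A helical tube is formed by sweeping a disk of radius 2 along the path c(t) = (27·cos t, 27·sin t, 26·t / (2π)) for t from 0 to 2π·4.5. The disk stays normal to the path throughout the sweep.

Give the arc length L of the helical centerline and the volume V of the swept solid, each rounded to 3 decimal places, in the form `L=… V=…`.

L=772.321 V=9705.268

2πR = 2π·27 = 169.646003
per-turn = √(169.646003² + 26²) = √(28779.7664 + 676) = √29455.7664 = 171.626823
L = 4.5 × 171.626823 = 772.320704
V = π·2² × L = 12.566371 × 772.320704 = 9705.268203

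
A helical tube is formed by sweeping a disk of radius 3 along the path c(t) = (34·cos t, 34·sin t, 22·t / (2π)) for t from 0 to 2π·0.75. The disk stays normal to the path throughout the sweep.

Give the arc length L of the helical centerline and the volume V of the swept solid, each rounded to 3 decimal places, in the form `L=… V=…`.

2πR = 2π·34 = 213.628300
per-turn = √(213.628300² + 22²) = √(45637.0508 + 484) = √46121.0508 = 214.758122
L = 0.75 × 214.758122 = 161.068591
V = π·3² × L = 28.274334 × 161.068591 = 4554.107123

L=161.069 V=4554.107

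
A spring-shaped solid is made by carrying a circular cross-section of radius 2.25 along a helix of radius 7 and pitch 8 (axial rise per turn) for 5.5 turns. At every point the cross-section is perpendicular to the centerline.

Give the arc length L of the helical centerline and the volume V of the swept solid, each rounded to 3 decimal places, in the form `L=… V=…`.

L=245.872 V=3910.420

2πR = 2π·7 = 43.982297
per-turn = √(43.982297² + 8²) = √(1934.4425 + 64) = √1998.4425 = 44.703942
L = 5.5 × 44.703942 = 245.871683
V = π·2.25² × L = 15.904313 × 245.871683 = 3910.420157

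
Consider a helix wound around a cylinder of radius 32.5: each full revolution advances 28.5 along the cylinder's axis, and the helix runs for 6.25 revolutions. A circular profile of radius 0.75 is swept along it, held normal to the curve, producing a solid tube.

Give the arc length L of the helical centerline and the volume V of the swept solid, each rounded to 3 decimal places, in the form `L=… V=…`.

L=1288.642 V=2277.219

2πR = 2π·32.5 = 204.203522
per-turn = √(204.203522² + 28.5²) = √(41699.0786 + 812.25) = √42511.3286 = 206.182755
L = 6.25 × 206.182755 = 1288.642221
V = π·0.75² × L = 1.767146 × 1288.642221 = 2277.218775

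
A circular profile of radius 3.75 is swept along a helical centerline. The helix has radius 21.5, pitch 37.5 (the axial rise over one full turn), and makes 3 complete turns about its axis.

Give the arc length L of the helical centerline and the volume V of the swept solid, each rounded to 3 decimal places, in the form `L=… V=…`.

2πR = 2π·21.5 = 135.088484
per-turn = √(135.088484² + 37.5²) = √(18248.8985 + 1406.25) = √19655.1485 = 140.196821
L = 3 × 140.196821 = 420.590462
V = π·3.75² × L = 44.178647 × 420.590462 = 18581.117428

L=420.590 V=18581.117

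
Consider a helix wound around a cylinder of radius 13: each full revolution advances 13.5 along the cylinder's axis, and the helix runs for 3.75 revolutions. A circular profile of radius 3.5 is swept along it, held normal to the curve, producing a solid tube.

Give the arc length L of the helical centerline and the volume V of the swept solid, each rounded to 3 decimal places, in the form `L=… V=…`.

2πR = 2π·13 = 81.681409
per-turn = √(81.681409² + 13.5²) = √(6671.8526 + 182.25) = √6854.1026 = 82.789508
L = 3.75 × 82.789508 = 310.460654
V = π·3.5² × L = 38.484510 × 310.460654 = 11947.926132

L=310.461 V=11947.926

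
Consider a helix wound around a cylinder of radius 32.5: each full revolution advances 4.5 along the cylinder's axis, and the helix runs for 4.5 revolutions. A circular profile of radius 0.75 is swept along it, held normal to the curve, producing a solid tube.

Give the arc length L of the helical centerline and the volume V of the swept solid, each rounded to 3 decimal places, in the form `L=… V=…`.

2πR = 2π·32.5 = 204.203522
per-turn = √(204.203522² + 4.5²) = √(41699.0786 + 20.25) = √41719.3286 = 204.253099
L = 4.5 × 204.253099 = 919.138947
V = π·0.75² × L = 1.767146 × 919.138947 = 1624.252592

L=919.139 V=1624.253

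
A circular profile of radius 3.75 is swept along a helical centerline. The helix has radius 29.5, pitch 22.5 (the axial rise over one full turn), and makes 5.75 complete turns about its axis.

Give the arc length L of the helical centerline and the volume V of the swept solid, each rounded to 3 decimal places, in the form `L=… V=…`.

L=1073.609 V=47430.591

2πR = 2π·29.5 = 185.353967
per-turn = √(185.353967² + 22.5²) = √(34356.0929 + 506.25) = √34862.3429 = 186.714603
L = 5.75 × 186.714603 = 1073.608966
V = π·3.75² × L = 44.178647 × 1073.608966 = 47430.591212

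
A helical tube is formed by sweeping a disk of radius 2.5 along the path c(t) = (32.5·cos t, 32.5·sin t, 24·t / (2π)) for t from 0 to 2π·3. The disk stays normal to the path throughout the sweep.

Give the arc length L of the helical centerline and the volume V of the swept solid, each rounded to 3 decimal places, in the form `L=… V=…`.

2πR = 2π·32.5 = 204.203522
per-turn = √(204.203522² + 24²) = √(41699.0786 + 576) = √42275.0786 = 205.609043
L = 3 × 205.609043 = 616.827129
V = π·2.5² × L = 19.634954 × 616.827129 = 12111.372361

L=616.827 V=12111.372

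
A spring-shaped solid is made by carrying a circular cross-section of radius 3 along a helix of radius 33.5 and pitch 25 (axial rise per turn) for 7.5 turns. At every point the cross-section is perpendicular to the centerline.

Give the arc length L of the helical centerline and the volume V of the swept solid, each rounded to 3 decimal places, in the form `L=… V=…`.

2πR = 2π·33.5 = 210.486708
per-turn = √(210.486708² + 25²) = √(44304.6542 + 625) = √44929.6542 = 211.966163
L = 7.5 × 211.966163 = 1589.746221
V = π·3² × L = 28.274334 × 1589.746221 = 44949.015433

L=1589.746 V=44949.015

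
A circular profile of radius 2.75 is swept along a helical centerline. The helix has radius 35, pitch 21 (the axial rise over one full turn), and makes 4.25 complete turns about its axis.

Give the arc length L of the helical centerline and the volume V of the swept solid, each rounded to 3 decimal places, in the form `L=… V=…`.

2πR = 2π·35 = 219.911486
per-turn = √(219.911486² + 21²) = √(48361.0616 + 441) = √48802.0616 = 220.911886
L = 4.25 × 220.911886 = 938.875517
V = π·2.75² × L = 23.758294 × 938.875517 = 22306.080986

L=938.876 V=22306.081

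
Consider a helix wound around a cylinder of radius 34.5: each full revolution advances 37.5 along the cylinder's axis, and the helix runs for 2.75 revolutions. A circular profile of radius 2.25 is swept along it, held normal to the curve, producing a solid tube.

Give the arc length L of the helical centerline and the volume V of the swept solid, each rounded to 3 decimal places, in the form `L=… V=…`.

L=604.971 V=9621.656

2πR = 2π·34.5 = 216.769893
per-turn = √(216.769893² + 37.5²) = √(46989.1866 + 1406.25) = √48395.4366 = 219.989628
L = 2.75 × 219.989628 = 604.971478
V = π·2.25² × L = 15.904313 × 604.971478 = 9621.655623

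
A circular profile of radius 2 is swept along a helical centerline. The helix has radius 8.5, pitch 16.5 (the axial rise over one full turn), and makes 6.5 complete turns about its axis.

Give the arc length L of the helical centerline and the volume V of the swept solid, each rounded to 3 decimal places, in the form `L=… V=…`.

2πR = 2π·8.5 = 53.407075
per-turn = √(53.407075² + 16.5²) = √(2852.3157 + 272.25) = √3124.5657 = 55.897815
L = 6.5 × 55.897815 = 363.335795
V = π·2² × L = 12.566371 × 363.335795 = 4565.812252

L=363.336 V=4565.812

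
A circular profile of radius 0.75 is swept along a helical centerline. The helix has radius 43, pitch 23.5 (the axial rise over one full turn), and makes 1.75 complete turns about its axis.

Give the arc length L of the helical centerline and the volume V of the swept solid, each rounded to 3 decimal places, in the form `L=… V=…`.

2πR = 2π·43 = 270.176968
per-turn = √(270.176968² + 23.5²) = √(72995.5942 + 552.25) = √73547.8442 = 271.197058
L = 1.75 × 271.197058 = 474.594851
V = π·0.75² × L = 1.767146 × 474.594851 = 838.678330

L=474.595 V=838.678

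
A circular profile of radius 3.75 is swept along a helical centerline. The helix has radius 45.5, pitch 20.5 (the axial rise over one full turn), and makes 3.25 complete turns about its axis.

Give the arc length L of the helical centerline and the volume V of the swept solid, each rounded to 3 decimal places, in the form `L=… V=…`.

2πR = 2π·45.5 = 285.884931
per-turn = √(285.884931² + 20.5²) = √(81730.1940 + 420.25) = √82150.4440 = 286.618988
L = 3.25 × 286.618988 = 931.511710
V = π·3.75² × L = 44.178647 × 931.511710 = 41152.926710

L=931.512 V=41152.927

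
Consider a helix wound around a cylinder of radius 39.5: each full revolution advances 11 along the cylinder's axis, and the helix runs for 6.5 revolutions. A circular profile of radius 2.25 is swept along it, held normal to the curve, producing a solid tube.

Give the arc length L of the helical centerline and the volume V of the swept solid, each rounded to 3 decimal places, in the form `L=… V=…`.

2πR = 2π·39.5 = 248.185820
per-turn = √(248.185820² + 11²) = √(61596.2011 + 121) = √61717.2011 = 248.429469
L = 6.5 × 248.429469 = 1614.791548
V = π·2.25² × L = 15.904313 × 1614.791548 = 25682.149908

L=1614.792 V=25682.150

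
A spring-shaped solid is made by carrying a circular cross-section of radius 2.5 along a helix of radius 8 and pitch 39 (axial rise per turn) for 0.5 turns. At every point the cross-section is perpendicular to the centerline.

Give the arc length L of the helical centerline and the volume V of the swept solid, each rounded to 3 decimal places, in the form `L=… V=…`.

2πR = 2π·8 = 50.265482
per-turn = √(50.265482² + 39²) = √(2526.6187 + 1521) = √4047.6187 = 63.620899
L = 0.5 × 63.620899 = 31.810449
V = π·2.5² × L = 19.634954 × 31.810449 = 624.596711

L=31.810 V=624.597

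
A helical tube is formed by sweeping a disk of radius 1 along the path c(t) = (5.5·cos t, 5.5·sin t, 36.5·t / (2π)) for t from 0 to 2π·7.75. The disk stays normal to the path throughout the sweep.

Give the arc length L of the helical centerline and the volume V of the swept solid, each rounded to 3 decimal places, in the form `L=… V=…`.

2πR = 2π·5.5 = 34.557519
per-turn = √(34.557519² + 36.5²) = √(1194.2221 + 1332.25) = √2526.4721 = 50.264024
L = 7.75 × 50.264024 = 389.546188
V = π·1² × L = 3.141593 × 389.546188 = 1223.795442

L=389.546 V=1223.795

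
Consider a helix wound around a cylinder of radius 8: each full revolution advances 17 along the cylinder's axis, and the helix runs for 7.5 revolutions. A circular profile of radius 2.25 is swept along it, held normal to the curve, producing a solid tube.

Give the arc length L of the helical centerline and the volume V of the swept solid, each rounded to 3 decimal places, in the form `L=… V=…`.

2πR = 2π·8 = 50.265482
per-turn = √(50.265482² + 17²) = √(2526.6187 + 289) = √2815.6187 = 53.062404
L = 7.5 × 53.062404 = 397.968031
V = π·2.25² × L = 15.904313 × 397.968031 = 6329.408046

L=397.968 V=6329.408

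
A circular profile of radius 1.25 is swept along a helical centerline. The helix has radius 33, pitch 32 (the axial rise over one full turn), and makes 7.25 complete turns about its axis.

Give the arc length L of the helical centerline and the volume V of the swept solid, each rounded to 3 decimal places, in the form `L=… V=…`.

2πR = 2π·33 = 207.345115
per-turn = √(207.345115² + 32²) = √(42991.9968 + 1024) = √44015.9968 = 209.799897
L = 7.25 × 209.799897 = 1521.049253
V = π·1.25² × L = 4.908739 × 1521.049253 = 7466.433061

L=1521.049 V=7466.433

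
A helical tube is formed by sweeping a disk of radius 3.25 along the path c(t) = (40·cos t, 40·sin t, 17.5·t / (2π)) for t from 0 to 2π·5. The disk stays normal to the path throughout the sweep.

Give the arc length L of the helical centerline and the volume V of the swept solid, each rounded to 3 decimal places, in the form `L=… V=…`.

2πR = 2π·40 = 251.327412
per-turn = √(251.327412² + 17.5²) = √(63165.4682 + 306.25) = √63471.7182 = 251.935941
L = 5 × 251.935941 = 1259.679703
V = π·3.25² × L = 33.183072 × 1259.679703 = 41800.042790

L=1259.680 V=41800.043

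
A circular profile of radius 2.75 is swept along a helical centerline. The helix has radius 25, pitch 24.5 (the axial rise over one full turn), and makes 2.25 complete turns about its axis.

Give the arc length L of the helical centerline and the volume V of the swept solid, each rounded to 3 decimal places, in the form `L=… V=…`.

2πR = 2π·25 = 157.079633
per-turn = √(157.079633² + 24.5²) = √(24674.0110 + 600.25) = √25274.2610 = 158.978807
L = 2.25 × 158.978807 = 357.702315
V = π·2.75² × L = 23.758294 × 357.702315 = 8498.396928

L=357.702 V=8498.397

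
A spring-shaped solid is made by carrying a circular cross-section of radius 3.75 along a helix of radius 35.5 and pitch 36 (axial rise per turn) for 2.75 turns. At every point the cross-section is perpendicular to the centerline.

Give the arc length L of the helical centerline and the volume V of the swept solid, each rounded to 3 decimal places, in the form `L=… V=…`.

2πR = 2π·35.5 = 223.053078
per-turn = √(223.053078² + 36²) = √(49752.6758 + 1296) = √51048.6758 = 225.939540
L = 2.75 × 225.939540 = 621.333735
V = π·3.75² × L = 44.178647 × 621.333735 = 27449.683569

L=621.334 V=27449.684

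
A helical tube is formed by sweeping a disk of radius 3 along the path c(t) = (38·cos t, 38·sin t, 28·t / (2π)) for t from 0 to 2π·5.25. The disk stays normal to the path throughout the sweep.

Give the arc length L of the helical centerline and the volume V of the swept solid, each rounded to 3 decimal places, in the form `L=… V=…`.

L=1262.086 V=35684.628

2πR = 2π·38 = 238.761042
per-turn = √(238.761042² + 28²) = √(57006.8350 + 784) = √57790.8350 = 240.397244
L = 5.25 × 240.397244 = 1262.085532
V = π·3² × L = 28.274334 × 1262.085532 = 35684.627722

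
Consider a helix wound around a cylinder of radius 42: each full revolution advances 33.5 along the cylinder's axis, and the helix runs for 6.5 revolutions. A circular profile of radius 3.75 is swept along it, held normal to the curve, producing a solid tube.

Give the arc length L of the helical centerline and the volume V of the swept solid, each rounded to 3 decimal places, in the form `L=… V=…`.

2πR = 2π·42 = 263.893783
per-turn = √(263.893783² + 33.5²) = √(69639.9287 + 1122.25) = √70762.1787 = 266.011614
L = 6.5 × 266.011614 = 1729.075489
V = π·3.75² × L = 44.178647 × 1729.075489 = 76388.215150

L=1729.075 V=76388.215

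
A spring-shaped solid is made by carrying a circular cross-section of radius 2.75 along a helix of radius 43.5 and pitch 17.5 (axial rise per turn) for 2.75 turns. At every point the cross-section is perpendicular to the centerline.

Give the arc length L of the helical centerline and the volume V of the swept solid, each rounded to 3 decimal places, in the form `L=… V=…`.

2πR = 2π·43.5 = 273.318561
per-turn = √(273.318561² + 17.5²) = √(74703.0357 + 306.25) = √75009.2857 = 273.878232
L = 2.75 × 273.878232 = 753.165137
V = π·2.75² × L = 23.758294 × 753.165137 = 17893.919083

L=753.165 V=17893.919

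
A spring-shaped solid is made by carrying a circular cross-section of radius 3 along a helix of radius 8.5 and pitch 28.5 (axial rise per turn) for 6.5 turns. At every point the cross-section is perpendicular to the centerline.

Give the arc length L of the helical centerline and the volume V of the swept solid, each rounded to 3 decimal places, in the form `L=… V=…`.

L=393.482 V=11125.435

2πR = 2π·8.5 = 53.407075
per-turn = √(53.407075² + 28.5²) = √(2852.3157 + 812.25) = √3664.5657 = 60.535656
L = 6.5 × 60.535656 = 393.481765
V = π·3² × L = 28.274334 × 393.481765 = 11125.434809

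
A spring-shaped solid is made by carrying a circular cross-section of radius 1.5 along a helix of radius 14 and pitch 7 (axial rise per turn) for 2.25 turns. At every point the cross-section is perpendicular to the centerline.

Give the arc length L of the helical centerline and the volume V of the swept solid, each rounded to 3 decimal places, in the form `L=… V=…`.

2πR = 2π·14 = 87.964594
per-turn = √(87.964594² + 7²) = √(7737.7699 + 49) = √7786.7699 = 88.242676
L = 2.25 × 88.242676 = 198.546021
V = π·1.5² × L = 7.068583 × 198.546021 = 1403.439121

L=198.546 V=1403.439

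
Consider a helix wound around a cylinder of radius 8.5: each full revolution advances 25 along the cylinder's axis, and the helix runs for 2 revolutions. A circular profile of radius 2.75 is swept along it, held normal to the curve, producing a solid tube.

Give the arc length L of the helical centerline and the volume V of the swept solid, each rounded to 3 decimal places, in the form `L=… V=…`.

2πR = 2π·8.5 = 53.407075
per-turn = √(53.407075² + 25²) = √(2852.3157 + 625) = √3477.3157 = 58.968769
L = 2 × 58.968769 = 117.937537
V = π·2.75² × L = 23.758294 × 117.937537 = 2801.994735

L=117.938 V=2801.995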